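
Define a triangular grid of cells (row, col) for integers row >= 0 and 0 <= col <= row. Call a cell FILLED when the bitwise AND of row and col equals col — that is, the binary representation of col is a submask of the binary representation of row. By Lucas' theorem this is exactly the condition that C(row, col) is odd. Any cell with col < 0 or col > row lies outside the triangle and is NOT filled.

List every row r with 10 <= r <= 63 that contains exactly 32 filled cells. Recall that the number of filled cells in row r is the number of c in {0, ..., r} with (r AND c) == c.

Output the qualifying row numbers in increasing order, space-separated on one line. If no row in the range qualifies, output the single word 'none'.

Answer: 31 47 55 59 61 62

Derivation:
Row r has 2^popcount(r) filled cells, so we need popcount(r) = log2(32) = 5.
Scan r = 10..63 and keep those with exactly 5 one-bits:
r=10=1010 popcount=2 -> skip
r=11=1011 popcount=3 -> skip
r=12=1100 popcount=2 -> skip
r=13=1101 popcount=3 -> skip
r=14=1110 popcount=3 -> skip
r=15=1111 popcount=4 -> skip
r=16=10000 popcount=1 -> skip
r=17=10001 popcount=2 -> skip
r=18=10010 popcount=2 -> skip
r=19=10011 popcount=3 -> skip
r=20=10100 popcount=2 -> skip
r=21=10101 popcount=3 -> skip
r=22=10110 popcount=3 -> skip
r=23=10111 popcount=4 -> skip
r=24=11000 popcount=2 -> skip
r=25=11001 popcount=3 -> skip
r=26=11010 popcount=3 -> skip
r=27=11011 popcount=4 -> skip
r=28=11100 popcount=3 -> skip
r=29=11101 popcount=4 -> skip
r=30=11110 popcount=4 -> skip
r=31=11111 popcount=5 -> KEEP
r=32=100000 popcount=1 -> skip
r=33=100001 popcount=2 -> skip
r=34=100010 popcount=2 -> skip
r=35=100011 popcount=3 -> skip
r=36=100100 popcount=2 -> skip
r=37=100101 popcount=3 -> skip
r=38=100110 popcount=3 -> skip
r=39=100111 popcount=4 -> skip
r=40=101000 popcount=2 -> skip
r=41=101001 popcount=3 -> skip
r=42=101010 popcount=3 -> skip
r=43=101011 popcount=4 -> skip
r=44=101100 popcount=3 -> skip
r=45=101101 popcount=4 -> skip
r=46=101110 popcount=4 -> skip
r=47=101111 popcount=5 -> KEEP
r=48=110000 popcount=2 -> skip
r=49=110001 popcount=3 -> skip
r=50=110010 popcount=3 -> skip
r=51=110011 popcount=4 -> skip
r=52=110100 popcount=3 -> skip
r=53=110101 popcount=4 -> skip
r=54=110110 popcount=4 -> skip
r=55=110111 popcount=5 -> KEEP
r=56=111000 popcount=3 -> skip
r=57=111001 popcount=4 -> skip
r=58=111010 popcount=4 -> skip
r=59=111011 popcount=5 -> KEEP
r=60=111100 popcount=4 -> skip
r=61=111101 popcount=5 -> KEEP
r=62=111110 popcount=5 -> KEEP
r=63=111111 popcount=6 -> skip
Kept rows: 31 47 55 59 61 62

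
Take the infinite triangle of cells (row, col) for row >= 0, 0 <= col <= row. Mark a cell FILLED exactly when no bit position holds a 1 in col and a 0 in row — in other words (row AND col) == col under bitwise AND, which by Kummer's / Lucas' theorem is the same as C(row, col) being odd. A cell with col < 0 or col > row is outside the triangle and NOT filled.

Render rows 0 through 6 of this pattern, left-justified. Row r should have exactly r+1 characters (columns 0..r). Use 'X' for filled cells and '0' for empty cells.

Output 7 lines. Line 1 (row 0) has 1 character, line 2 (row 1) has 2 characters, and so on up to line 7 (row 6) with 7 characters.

r0=0: X
r1=1: XX
r2=10: X0X
r3=11: XXXX
r4=100: X000X
r5=101: XX00XX
r6=110: X0X0X0X

Answer: X
XX
X0X
XXXX
X000X
XX00XX
X0X0X0X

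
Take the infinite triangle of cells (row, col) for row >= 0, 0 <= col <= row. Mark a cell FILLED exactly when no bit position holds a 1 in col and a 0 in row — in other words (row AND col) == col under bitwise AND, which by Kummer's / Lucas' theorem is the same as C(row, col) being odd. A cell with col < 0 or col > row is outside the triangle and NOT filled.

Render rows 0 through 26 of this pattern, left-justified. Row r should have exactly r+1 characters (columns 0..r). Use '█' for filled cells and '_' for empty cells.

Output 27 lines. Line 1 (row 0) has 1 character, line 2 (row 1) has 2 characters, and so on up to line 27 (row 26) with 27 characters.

Answer: █
██
█_█
████
█___█
██__██
█_█_█_█
████████
█_______█
██______██
█_█_____█_█
████____████
█___█___█___█
██__██__██__██
█_█_█_█_█_█_█_█
████████████████
█_______________█
██______________██
█_█_____________█_█
████____________████
█___█___________█___█
██__██__________██__██
█_█_█_█_________█_█_█_█
████████________████████
█_______█_______█_______█
██______██______██______██
█_█_____█_█_____█_█_____█_█

Derivation:
r0=0: █
r1=1: ██
r2=10: █_█
r3=11: ████
r4=100: █___█
r5=101: ██__██
r6=110: █_█_█_█
r7=111: ████████
r8=1000: █_______█
r9=1001: ██______██
r10=1010: █_█_____█_█
r11=1011: ████____████
r12=1100: █___█___█___█
r13=1101: ██__██__██__██
r14=1110: █_█_█_█_█_█_█_█
r15=1111: ████████████████
r16=10000: █_______________█
r17=10001: ██______________██
r18=10010: █_█_____________█_█
r19=10011: ████____________████
r20=10100: █___█___________█___█
r21=10101: ██__██__________██__██
r22=10110: █_█_█_█_________█_█_█_█
r23=10111: ████████________████████
r24=11000: █_______█_______█_______█
r25=11001: ██______██______██______██
r26=11010: █_█_____█_█_____█_█_____█_█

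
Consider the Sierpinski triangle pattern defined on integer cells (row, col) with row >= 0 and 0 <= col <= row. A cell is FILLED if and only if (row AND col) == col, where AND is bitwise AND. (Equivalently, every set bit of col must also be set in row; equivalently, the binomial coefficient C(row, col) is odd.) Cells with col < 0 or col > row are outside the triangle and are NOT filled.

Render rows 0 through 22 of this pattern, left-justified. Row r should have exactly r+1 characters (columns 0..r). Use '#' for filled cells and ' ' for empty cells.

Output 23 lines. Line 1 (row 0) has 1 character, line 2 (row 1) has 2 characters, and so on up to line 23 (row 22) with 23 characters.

r0=0: #
r1=1: ##
r2=10: # #
r3=11: ####
r4=100: #   #
r5=101: ##  ##
r6=110: # # # #
r7=111: ########
r8=1000: #       #
r9=1001: ##      ##
r10=1010: # #     # #
r11=1011: ####    ####
r12=1100: #   #   #   #
r13=1101: ##  ##  ##  ##
r14=1110: # # # # # # # #
r15=1111: ################
r16=10000: #               #
r17=10001: ##              ##
r18=10010: # #             # #
r19=10011: ####            ####
r20=10100: #   #           #   #
r21=10101: ##  ##          ##  ##
r22=10110: # # # #         # # # #

Answer: #
##
# #
####
#   #
##  ##
# # # #
########
#       #
##      ##
# #     # #
####    ####
#   #   #   #
##  ##  ##  ##
# # # # # # # #
################
#               #
##              ##
# #             # #
####            ####
#   #           #   #
##  ##          ##  ##
# # # #         # # # #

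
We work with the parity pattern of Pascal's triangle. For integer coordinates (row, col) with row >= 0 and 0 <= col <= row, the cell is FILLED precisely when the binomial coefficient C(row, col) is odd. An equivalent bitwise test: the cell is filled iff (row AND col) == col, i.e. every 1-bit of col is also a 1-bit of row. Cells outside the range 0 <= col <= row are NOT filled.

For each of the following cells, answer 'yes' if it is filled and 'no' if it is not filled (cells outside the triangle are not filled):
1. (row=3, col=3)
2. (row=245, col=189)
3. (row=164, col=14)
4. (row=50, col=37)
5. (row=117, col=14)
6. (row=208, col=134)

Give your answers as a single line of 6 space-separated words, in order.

(3,3): row=0b11, col=0b11, row AND col = 0b11 = 3; 3 == 3 -> filled
(245,189): row=0b11110101, col=0b10111101, row AND col = 0b10110101 = 181; 181 != 189 -> empty
(164,14): row=0b10100100, col=0b1110, row AND col = 0b100 = 4; 4 != 14 -> empty
(50,37): row=0b110010, col=0b100101, row AND col = 0b100000 = 32; 32 != 37 -> empty
(117,14): row=0b1110101, col=0b1110, row AND col = 0b100 = 4; 4 != 14 -> empty
(208,134): row=0b11010000, col=0b10000110, row AND col = 0b10000000 = 128; 128 != 134 -> empty

Answer: yes no no no no no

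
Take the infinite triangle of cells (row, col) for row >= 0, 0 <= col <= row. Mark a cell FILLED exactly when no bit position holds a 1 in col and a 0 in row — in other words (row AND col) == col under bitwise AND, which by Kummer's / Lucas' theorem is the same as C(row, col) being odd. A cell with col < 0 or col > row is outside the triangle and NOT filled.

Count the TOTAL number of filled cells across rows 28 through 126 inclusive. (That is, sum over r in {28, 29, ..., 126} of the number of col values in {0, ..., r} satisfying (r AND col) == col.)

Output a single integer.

r28=11100 pc3: +8 =8
r29=11101 pc4: +16 =24
r30=11110 pc4: +16 =40
r31=11111 pc5: +32 =72
r32=100000 pc1: +2 =74
r33=100001 pc2: +4 =78
r34=100010 pc2: +4 =82
r35=100011 pc3: +8 =90
r36=100100 pc2: +4 =94
r37=100101 pc3: +8 =102
r38=100110 pc3: +8 =110
r39=100111 pc4: +16 =126
r40=101000 pc2: +4 =130
r41=101001 pc3: +8 =138
r42=101010 pc3: +8 =146
r43=101011 pc4: +16 =162
r44=101100 pc3: +8 =170
r45=101101 pc4: +16 =186
r46=101110 pc4: +16 =202
r47=101111 pc5: +32 =234
r48=110000 pc2: +4 =238
r49=110001 pc3: +8 =246
r50=110010 pc3: +8 =254
r51=110011 pc4: +16 =270
r52=110100 pc3: +8 =278
r53=110101 pc4: +16 =294
r54=110110 pc4: +16 =310
r55=110111 pc5: +32 =342
r56=111000 pc3: +8 =350
r57=111001 pc4: +16 =366
r58=111010 pc4: +16 =382
r59=111011 pc5: +32 =414
r60=111100 pc4: +16 =430
r61=111101 pc5: +32 =462
r62=111110 pc5: +32 =494
r63=111111 pc6: +64 =558
r64=1000000 pc1: +2 =560
r65=1000001 pc2: +4 =564
r66=1000010 pc2: +4 =568
r67=1000011 pc3: +8 =576
r68=1000100 pc2: +4 =580
r69=1000101 pc3: +8 =588
r70=1000110 pc3: +8 =596
r71=1000111 pc4: +16 =612
r72=1001000 pc2: +4 =616
r73=1001001 pc3: +8 =624
r74=1001010 pc3: +8 =632
r75=1001011 pc4: +16 =648
r76=1001100 pc3: +8 =656
r77=1001101 pc4: +16 =672
r78=1001110 pc4: +16 =688
r79=1001111 pc5: +32 =720
r80=1010000 pc2: +4 =724
r81=1010001 pc3: +8 =732
r82=1010010 pc3: +8 =740
r83=1010011 pc4: +16 =756
r84=1010100 pc3: +8 =764
r85=1010101 pc4: +16 =780
r86=1010110 pc4: +16 =796
r87=1010111 pc5: +32 =828
r88=1011000 pc3: +8 =836
r89=1011001 pc4: +16 =852
r90=1011010 pc4: +16 =868
r91=1011011 pc5: +32 =900
r92=1011100 pc4: +16 =916
r93=1011101 pc5: +32 =948
r94=1011110 pc5: +32 =980
r95=1011111 pc6: +64 =1044
r96=1100000 pc2: +4 =1048
r97=1100001 pc3: +8 =1056
r98=1100010 pc3: +8 =1064
r99=1100011 pc4: +16 =1080
r100=1100100 pc3: +8 =1088
r101=1100101 pc4: +16 =1104
r102=1100110 pc4: +16 =1120
r103=1100111 pc5: +32 =1152
r104=1101000 pc3: +8 =1160
r105=1101001 pc4: +16 =1176
r106=1101010 pc4: +16 =1192
r107=1101011 pc5: +32 =1224
r108=1101100 pc4: +16 =1240
r109=1101101 pc5: +32 =1272
r110=1101110 pc5: +32 =1304
r111=1101111 pc6: +64 =1368
r112=1110000 pc3: +8 =1376
r113=1110001 pc4: +16 =1392
r114=1110010 pc4: +16 =1408
r115=1110011 pc5: +32 =1440
r116=1110100 pc4: +16 =1456
r117=1110101 pc5: +32 =1488
r118=1110110 pc5: +32 =1520
r119=1110111 pc6: +64 =1584
r120=1111000 pc4: +16 =1600
r121=1111001 pc5: +32 =1632
r122=1111010 pc5: +32 =1664
r123=1111011 pc6: +64 =1728
r124=1111100 pc5: +32 =1760
r125=1111101 pc6: +64 =1824
r126=1111110 pc6: +64 =1888

Answer: 1888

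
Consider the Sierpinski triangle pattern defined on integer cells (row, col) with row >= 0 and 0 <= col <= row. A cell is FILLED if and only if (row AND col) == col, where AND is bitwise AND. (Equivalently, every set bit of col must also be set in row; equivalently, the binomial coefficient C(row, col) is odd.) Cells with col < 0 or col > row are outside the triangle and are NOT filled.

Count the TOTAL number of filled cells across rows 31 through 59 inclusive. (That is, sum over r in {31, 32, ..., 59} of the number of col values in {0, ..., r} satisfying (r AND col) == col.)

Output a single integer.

r31=11111 pc5: +32 =32
r32=100000 pc1: +2 =34
r33=100001 pc2: +4 =38
r34=100010 pc2: +4 =42
r35=100011 pc3: +8 =50
r36=100100 pc2: +4 =54
r37=100101 pc3: +8 =62
r38=100110 pc3: +8 =70
r39=100111 pc4: +16 =86
r40=101000 pc2: +4 =90
r41=101001 pc3: +8 =98
r42=101010 pc3: +8 =106
r43=101011 pc4: +16 =122
r44=101100 pc3: +8 =130
r45=101101 pc4: +16 =146
r46=101110 pc4: +16 =162
r47=101111 pc5: +32 =194
r48=110000 pc2: +4 =198
r49=110001 pc3: +8 =206
r50=110010 pc3: +8 =214
r51=110011 pc4: +16 =230
r52=110100 pc3: +8 =238
r53=110101 pc4: +16 =254
r54=110110 pc4: +16 =270
r55=110111 pc5: +32 =302
r56=111000 pc3: +8 =310
r57=111001 pc4: +16 =326
r58=111010 pc4: +16 =342
r59=111011 pc5: +32 =374

Answer: 374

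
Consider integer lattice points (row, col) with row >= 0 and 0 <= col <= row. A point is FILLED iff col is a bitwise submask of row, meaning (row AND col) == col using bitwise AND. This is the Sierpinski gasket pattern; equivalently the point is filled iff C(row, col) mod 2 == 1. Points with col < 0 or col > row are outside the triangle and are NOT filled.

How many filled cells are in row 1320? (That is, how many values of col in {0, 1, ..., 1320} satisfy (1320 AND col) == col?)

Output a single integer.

1320 in binary = 10100101000
popcount(1320) = number of 1-bits in 10100101000 = 4
A col c satisfies (1320 AND c) == c iff every set bit of c is also set in 1320; each of the 4 set bits of 1320 can independently be on or off in c.
count = 2^4 = 16

Answer: 16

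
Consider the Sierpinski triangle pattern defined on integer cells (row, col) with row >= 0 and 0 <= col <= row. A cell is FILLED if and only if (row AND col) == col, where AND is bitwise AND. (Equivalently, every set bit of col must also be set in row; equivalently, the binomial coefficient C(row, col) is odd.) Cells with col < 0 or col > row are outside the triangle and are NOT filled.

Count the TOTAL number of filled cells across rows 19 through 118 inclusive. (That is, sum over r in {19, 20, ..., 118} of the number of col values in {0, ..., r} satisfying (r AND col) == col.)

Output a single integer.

r19=10011 pc3: +8 =8
r20=10100 pc2: +4 =12
r21=10101 pc3: +8 =20
r22=10110 pc3: +8 =28
r23=10111 pc4: +16 =44
r24=11000 pc2: +4 =48
r25=11001 pc3: +8 =56
r26=11010 pc3: +8 =64
r27=11011 pc4: +16 =80
r28=11100 pc3: +8 =88
r29=11101 pc4: +16 =104
r30=11110 pc4: +16 =120
r31=11111 pc5: +32 =152
r32=100000 pc1: +2 =154
r33=100001 pc2: +4 =158
r34=100010 pc2: +4 =162
r35=100011 pc3: +8 =170
r36=100100 pc2: +4 =174
r37=100101 pc3: +8 =182
r38=100110 pc3: +8 =190
r39=100111 pc4: +16 =206
r40=101000 pc2: +4 =210
r41=101001 pc3: +8 =218
r42=101010 pc3: +8 =226
r43=101011 pc4: +16 =242
r44=101100 pc3: +8 =250
r45=101101 pc4: +16 =266
r46=101110 pc4: +16 =282
r47=101111 pc5: +32 =314
r48=110000 pc2: +4 =318
r49=110001 pc3: +8 =326
r50=110010 pc3: +8 =334
r51=110011 pc4: +16 =350
r52=110100 pc3: +8 =358
r53=110101 pc4: +16 =374
r54=110110 pc4: +16 =390
r55=110111 pc5: +32 =422
r56=111000 pc3: +8 =430
r57=111001 pc4: +16 =446
r58=111010 pc4: +16 =462
r59=111011 pc5: +32 =494
r60=111100 pc4: +16 =510
r61=111101 pc5: +32 =542
r62=111110 pc5: +32 =574
r63=111111 pc6: +64 =638
r64=1000000 pc1: +2 =640
r65=1000001 pc2: +4 =644
r66=1000010 pc2: +4 =648
r67=1000011 pc3: +8 =656
r68=1000100 pc2: +4 =660
r69=1000101 pc3: +8 =668
r70=1000110 pc3: +8 =676
r71=1000111 pc4: +16 =692
r72=1001000 pc2: +4 =696
r73=1001001 pc3: +8 =704
r74=1001010 pc3: +8 =712
r75=1001011 pc4: +16 =728
r76=1001100 pc3: +8 =736
r77=1001101 pc4: +16 =752
r78=1001110 pc4: +16 =768
r79=1001111 pc5: +32 =800
r80=1010000 pc2: +4 =804
r81=1010001 pc3: +8 =812
r82=1010010 pc3: +8 =820
r83=1010011 pc4: +16 =836
r84=1010100 pc3: +8 =844
r85=1010101 pc4: +16 =860
r86=1010110 pc4: +16 =876
r87=1010111 pc5: +32 =908
r88=1011000 pc3: +8 =916
r89=1011001 pc4: +16 =932
r90=1011010 pc4: +16 =948
r91=1011011 pc5: +32 =980
r92=1011100 pc4: +16 =996
r93=1011101 pc5: +32 =1028
r94=1011110 pc5: +32 =1060
r95=1011111 pc6: +64 =1124
r96=1100000 pc2: +4 =1128
r97=1100001 pc3: +8 =1136
r98=1100010 pc3: +8 =1144
r99=1100011 pc4: +16 =1160
r100=1100100 pc3: +8 =1168
r101=1100101 pc4: +16 =1184
r102=1100110 pc4: +16 =1200
r103=1100111 pc5: +32 =1232
r104=1101000 pc3: +8 =1240
r105=1101001 pc4: +16 =1256
r106=1101010 pc4: +16 =1272
r107=1101011 pc5: +32 =1304
r108=1101100 pc4: +16 =1320
r109=1101101 pc5: +32 =1352
r110=1101110 pc5: +32 =1384
r111=1101111 pc6: +64 =1448
r112=1110000 pc3: +8 =1456
r113=1110001 pc4: +16 =1472
r114=1110010 pc4: +16 =1488
r115=1110011 pc5: +32 =1520
r116=1110100 pc4: +16 =1536
r117=1110101 pc5: +32 =1568
r118=1110110 pc5: +32 =1600

Answer: 1600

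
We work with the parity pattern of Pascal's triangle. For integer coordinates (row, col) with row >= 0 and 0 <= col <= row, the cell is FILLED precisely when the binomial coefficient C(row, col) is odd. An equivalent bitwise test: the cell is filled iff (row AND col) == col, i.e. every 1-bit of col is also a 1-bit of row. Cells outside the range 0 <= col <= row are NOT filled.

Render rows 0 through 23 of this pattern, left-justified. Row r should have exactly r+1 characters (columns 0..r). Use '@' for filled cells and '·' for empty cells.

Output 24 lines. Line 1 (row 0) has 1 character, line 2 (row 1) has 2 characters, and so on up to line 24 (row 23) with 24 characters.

r0=0: @
r1=1: @@
r2=10: @·@
r3=11: @@@@
r4=100: @···@
r5=101: @@··@@
r6=110: @·@·@·@
r7=111: @@@@@@@@
r8=1000: @·······@
r9=1001: @@······@@
r10=1010: @·@·····@·@
r11=1011: @@@@····@@@@
r12=1100: @···@···@···@
r13=1101: @@··@@··@@··@@
r14=1110: @·@·@·@·@·@·@·@
r15=1111: @@@@@@@@@@@@@@@@
r16=10000: @···············@
r17=10001: @@··············@@
r18=10010: @·@·············@·@
r19=10011: @@@@············@@@@
r20=10100: @···@···········@···@
r21=10101: @@··@@··········@@··@@
r22=10110: @·@·@·@·········@·@·@·@
r23=10111: @@@@@@@@········@@@@@@@@

Answer: @
@@
@·@
@@@@
@···@
@@··@@
@·@·@·@
@@@@@@@@
@·······@
@@······@@
@·@·····@·@
@@@@····@@@@
@···@···@···@
@@··@@··@@··@@
@·@·@·@·@·@·@·@
@@@@@@@@@@@@@@@@
@···············@
@@··············@@
@·@·············@·@
@@@@············@@@@
@···@···········@···@
@@··@@··········@@··@@
@·@·@·@·········@·@·@·@
@@@@@@@@········@@@@@@@@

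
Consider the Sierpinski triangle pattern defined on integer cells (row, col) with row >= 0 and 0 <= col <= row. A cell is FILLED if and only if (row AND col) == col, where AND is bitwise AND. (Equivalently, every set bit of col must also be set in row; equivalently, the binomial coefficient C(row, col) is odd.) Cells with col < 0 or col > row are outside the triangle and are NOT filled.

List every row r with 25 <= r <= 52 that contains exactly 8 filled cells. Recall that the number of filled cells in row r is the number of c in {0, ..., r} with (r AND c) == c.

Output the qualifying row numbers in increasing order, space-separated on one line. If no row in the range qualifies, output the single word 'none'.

Row r has 2^popcount(r) filled cells, so we need popcount(r) = log2(8) = 3.
Scan r = 25..52 and keep those with exactly 3 one-bits:
r=25=11001 popcount=3 -> KEEP
r=26=11010 popcount=3 -> KEEP
r=27=11011 popcount=4 -> skip
r=28=11100 popcount=3 -> KEEP
r=29=11101 popcount=4 -> skip
r=30=11110 popcount=4 -> skip
r=31=11111 popcount=5 -> skip
r=32=100000 popcount=1 -> skip
r=33=100001 popcount=2 -> skip
r=34=100010 popcount=2 -> skip
r=35=100011 popcount=3 -> KEEP
r=36=100100 popcount=2 -> skip
r=37=100101 popcount=3 -> KEEP
r=38=100110 popcount=3 -> KEEP
r=39=100111 popcount=4 -> skip
r=40=101000 popcount=2 -> skip
r=41=101001 popcount=3 -> KEEP
r=42=101010 popcount=3 -> KEEP
r=43=101011 popcount=4 -> skip
r=44=101100 popcount=3 -> KEEP
r=45=101101 popcount=4 -> skip
r=46=101110 popcount=4 -> skip
r=47=101111 popcount=5 -> skip
r=48=110000 popcount=2 -> skip
r=49=110001 popcount=3 -> KEEP
r=50=110010 popcount=3 -> KEEP
r=51=110011 popcount=4 -> skip
r=52=110100 popcount=3 -> KEEP
Kept rows: 25 26 28 35 37 38 41 42 44 49 50 52

Answer: 25 26 28 35 37 38 41 42 44 49 50 52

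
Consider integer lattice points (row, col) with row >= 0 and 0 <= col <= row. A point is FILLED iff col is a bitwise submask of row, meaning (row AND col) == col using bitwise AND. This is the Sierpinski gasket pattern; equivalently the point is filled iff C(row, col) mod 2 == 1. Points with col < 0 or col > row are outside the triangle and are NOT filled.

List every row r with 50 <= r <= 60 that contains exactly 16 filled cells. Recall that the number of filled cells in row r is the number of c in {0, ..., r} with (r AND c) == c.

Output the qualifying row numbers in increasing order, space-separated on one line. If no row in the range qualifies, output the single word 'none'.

Answer: 51 53 54 57 58 60

Derivation:
Row r has 2^popcount(r) filled cells, so we need popcount(r) = log2(16) = 4.
Scan r = 50..60 and keep those with exactly 4 one-bits:
r=50=110010 popcount=3 -> skip
r=51=110011 popcount=4 -> KEEP
r=52=110100 popcount=3 -> skip
r=53=110101 popcount=4 -> KEEP
r=54=110110 popcount=4 -> KEEP
r=55=110111 popcount=5 -> skip
r=56=111000 popcount=3 -> skip
r=57=111001 popcount=4 -> KEEP
r=58=111010 popcount=4 -> KEEP
r=59=111011 popcount=5 -> skip
r=60=111100 popcount=4 -> KEEP
Kept rows: 51 53 54 57 58 60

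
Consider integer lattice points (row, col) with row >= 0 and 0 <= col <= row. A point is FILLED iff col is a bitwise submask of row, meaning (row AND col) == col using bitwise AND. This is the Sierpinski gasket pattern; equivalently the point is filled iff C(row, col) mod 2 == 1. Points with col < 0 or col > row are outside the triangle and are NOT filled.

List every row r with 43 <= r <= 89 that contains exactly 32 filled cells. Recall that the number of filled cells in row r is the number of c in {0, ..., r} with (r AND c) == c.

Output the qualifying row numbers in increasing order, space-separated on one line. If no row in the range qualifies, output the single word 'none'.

Row r has 2^popcount(r) filled cells, so we need popcount(r) = log2(32) = 5.
Scan r = 43..89 and keep those with exactly 5 one-bits:
r=43=101011 popcount=4 -> skip
r=44=101100 popcount=3 -> skip
r=45=101101 popcount=4 -> skip
r=46=101110 popcount=4 -> skip
r=47=101111 popcount=5 -> KEEP
r=48=110000 popcount=2 -> skip
r=49=110001 popcount=3 -> skip
r=50=110010 popcount=3 -> skip
r=51=110011 popcount=4 -> skip
r=52=110100 popcount=3 -> skip
r=53=110101 popcount=4 -> skip
r=54=110110 popcount=4 -> skip
r=55=110111 popcount=5 -> KEEP
r=56=111000 popcount=3 -> skip
r=57=111001 popcount=4 -> skip
r=58=111010 popcount=4 -> skip
r=59=111011 popcount=5 -> KEEP
r=60=111100 popcount=4 -> skip
r=61=111101 popcount=5 -> KEEP
r=62=111110 popcount=5 -> KEEP
r=63=111111 popcount=6 -> skip
r=64=1000000 popcount=1 -> skip
r=65=1000001 popcount=2 -> skip
r=66=1000010 popcount=2 -> skip
r=67=1000011 popcount=3 -> skip
r=68=1000100 popcount=2 -> skip
r=69=1000101 popcount=3 -> skip
r=70=1000110 popcount=3 -> skip
r=71=1000111 popcount=4 -> skip
r=72=1001000 popcount=2 -> skip
r=73=1001001 popcount=3 -> skip
r=74=1001010 popcount=3 -> skip
r=75=1001011 popcount=4 -> skip
r=76=1001100 popcount=3 -> skip
r=77=1001101 popcount=4 -> skip
r=78=1001110 popcount=4 -> skip
r=79=1001111 popcount=5 -> KEEP
r=80=1010000 popcount=2 -> skip
r=81=1010001 popcount=3 -> skip
r=82=1010010 popcount=3 -> skip
r=83=1010011 popcount=4 -> skip
r=84=1010100 popcount=3 -> skip
r=85=1010101 popcount=4 -> skip
r=86=1010110 popcount=4 -> skip
r=87=1010111 popcount=5 -> KEEP
r=88=1011000 popcount=3 -> skip
r=89=1011001 popcount=4 -> skip
Kept rows: 47 55 59 61 62 79 87

Answer: 47 55 59 61 62 79 87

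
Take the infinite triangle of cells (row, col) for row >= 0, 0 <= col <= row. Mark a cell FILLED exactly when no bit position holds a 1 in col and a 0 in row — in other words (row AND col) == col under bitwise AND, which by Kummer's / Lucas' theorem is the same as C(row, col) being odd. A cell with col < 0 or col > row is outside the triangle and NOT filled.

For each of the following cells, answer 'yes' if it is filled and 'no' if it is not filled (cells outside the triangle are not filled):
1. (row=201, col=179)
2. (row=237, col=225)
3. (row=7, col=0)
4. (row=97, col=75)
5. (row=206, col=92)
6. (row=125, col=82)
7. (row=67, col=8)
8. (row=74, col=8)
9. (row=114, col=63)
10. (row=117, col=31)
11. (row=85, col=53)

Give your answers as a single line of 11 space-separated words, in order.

(201,179): row=0b11001001, col=0b10110011, row AND col = 0b10000001 = 129; 129 != 179 -> empty
(237,225): row=0b11101101, col=0b11100001, row AND col = 0b11100001 = 225; 225 == 225 -> filled
(7,0): row=0b111, col=0b0, row AND col = 0b0 = 0; 0 == 0 -> filled
(97,75): row=0b1100001, col=0b1001011, row AND col = 0b1000001 = 65; 65 != 75 -> empty
(206,92): row=0b11001110, col=0b1011100, row AND col = 0b1001100 = 76; 76 != 92 -> empty
(125,82): row=0b1111101, col=0b1010010, row AND col = 0b1010000 = 80; 80 != 82 -> empty
(67,8): row=0b1000011, col=0b1000, row AND col = 0b0 = 0; 0 != 8 -> empty
(74,8): row=0b1001010, col=0b1000, row AND col = 0b1000 = 8; 8 == 8 -> filled
(114,63): row=0b1110010, col=0b111111, row AND col = 0b110010 = 50; 50 != 63 -> empty
(117,31): row=0b1110101, col=0b11111, row AND col = 0b10101 = 21; 21 != 31 -> empty
(85,53): row=0b1010101, col=0b110101, row AND col = 0b10101 = 21; 21 != 53 -> empty

Answer: no yes yes no no no no yes no no no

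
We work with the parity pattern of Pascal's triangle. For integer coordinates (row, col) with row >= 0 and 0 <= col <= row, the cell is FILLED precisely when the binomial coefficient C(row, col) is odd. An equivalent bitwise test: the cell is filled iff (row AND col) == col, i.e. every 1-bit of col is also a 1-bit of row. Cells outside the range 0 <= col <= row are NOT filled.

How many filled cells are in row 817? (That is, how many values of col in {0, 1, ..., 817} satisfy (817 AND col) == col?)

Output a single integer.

Answer: 32

Derivation:
817 in binary = 1100110001
popcount(817) = number of 1-bits in 1100110001 = 5
A col c satisfies (817 AND c) == c iff every set bit of c is also set in 817; each of the 5 set bits of 817 can independently be on or off in c.
count = 2^5 = 32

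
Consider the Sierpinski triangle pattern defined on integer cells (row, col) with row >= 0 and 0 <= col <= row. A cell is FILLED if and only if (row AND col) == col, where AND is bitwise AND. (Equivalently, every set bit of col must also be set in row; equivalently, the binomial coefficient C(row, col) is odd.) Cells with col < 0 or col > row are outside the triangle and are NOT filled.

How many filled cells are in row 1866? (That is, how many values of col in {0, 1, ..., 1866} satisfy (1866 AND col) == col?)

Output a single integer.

1866 in binary = 11101001010
popcount(1866) = number of 1-bits in 11101001010 = 6
A col c satisfies (1866 AND c) == c iff every set bit of c is also set in 1866; each of the 6 set bits of 1866 can independently be on or off in c.
count = 2^6 = 64

Answer: 64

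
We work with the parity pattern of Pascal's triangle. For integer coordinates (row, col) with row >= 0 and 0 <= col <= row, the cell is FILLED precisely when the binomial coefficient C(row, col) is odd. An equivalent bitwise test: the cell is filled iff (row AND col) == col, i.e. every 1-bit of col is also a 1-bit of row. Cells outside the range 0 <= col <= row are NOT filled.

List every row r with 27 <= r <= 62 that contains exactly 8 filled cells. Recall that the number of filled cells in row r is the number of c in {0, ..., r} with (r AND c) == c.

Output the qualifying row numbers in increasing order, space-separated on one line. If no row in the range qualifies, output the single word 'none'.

Answer: 28 35 37 38 41 42 44 49 50 52 56

Derivation:
Row r has 2^popcount(r) filled cells, so we need popcount(r) = log2(8) = 3.
Scan r = 27..62 and keep those with exactly 3 one-bits:
r=27=11011 popcount=4 -> skip
r=28=11100 popcount=3 -> KEEP
r=29=11101 popcount=4 -> skip
r=30=11110 popcount=4 -> skip
r=31=11111 popcount=5 -> skip
r=32=100000 popcount=1 -> skip
r=33=100001 popcount=2 -> skip
r=34=100010 popcount=2 -> skip
r=35=100011 popcount=3 -> KEEP
r=36=100100 popcount=2 -> skip
r=37=100101 popcount=3 -> KEEP
r=38=100110 popcount=3 -> KEEP
r=39=100111 popcount=4 -> skip
r=40=101000 popcount=2 -> skip
r=41=101001 popcount=3 -> KEEP
r=42=101010 popcount=3 -> KEEP
r=43=101011 popcount=4 -> skip
r=44=101100 popcount=3 -> KEEP
r=45=101101 popcount=4 -> skip
r=46=101110 popcount=4 -> skip
r=47=101111 popcount=5 -> skip
r=48=110000 popcount=2 -> skip
r=49=110001 popcount=3 -> KEEP
r=50=110010 popcount=3 -> KEEP
r=51=110011 popcount=4 -> skip
r=52=110100 popcount=3 -> KEEP
r=53=110101 popcount=4 -> skip
r=54=110110 popcount=4 -> skip
r=55=110111 popcount=5 -> skip
r=56=111000 popcount=3 -> KEEP
r=57=111001 popcount=4 -> skip
r=58=111010 popcount=4 -> skip
r=59=111011 popcount=5 -> skip
r=60=111100 popcount=4 -> skip
r=61=111101 popcount=5 -> skip
r=62=111110 popcount=5 -> skip
Kept rows: 28 35 37 38 41 42 44 49 50 52 56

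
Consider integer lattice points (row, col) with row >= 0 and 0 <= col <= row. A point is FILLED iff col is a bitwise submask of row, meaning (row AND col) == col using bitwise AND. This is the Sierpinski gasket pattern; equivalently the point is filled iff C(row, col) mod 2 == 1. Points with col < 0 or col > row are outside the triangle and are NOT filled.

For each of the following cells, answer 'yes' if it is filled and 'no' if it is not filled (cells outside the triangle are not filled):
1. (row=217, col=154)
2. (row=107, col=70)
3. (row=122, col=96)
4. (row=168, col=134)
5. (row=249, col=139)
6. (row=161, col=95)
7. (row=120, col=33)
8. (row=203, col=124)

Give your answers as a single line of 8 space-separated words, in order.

Answer: no no yes no no no no no

Derivation:
(217,154): row=0b11011001, col=0b10011010, row AND col = 0b10011000 = 152; 152 != 154 -> empty
(107,70): row=0b1101011, col=0b1000110, row AND col = 0b1000010 = 66; 66 != 70 -> empty
(122,96): row=0b1111010, col=0b1100000, row AND col = 0b1100000 = 96; 96 == 96 -> filled
(168,134): row=0b10101000, col=0b10000110, row AND col = 0b10000000 = 128; 128 != 134 -> empty
(249,139): row=0b11111001, col=0b10001011, row AND col = 0b10001001 = 137; 137 != 139 -> empty
(161,95): row=0b10100001, col=0b1011111, row AND col = 0b1 = 1; 1 != 95 -> empty
(120,33): row=0b1111000, col=0b100001, row AND col = 0b100000 = 32; 32 != 33 -> empty
(203,124): row=0b11001011, col=0b1111100, row AND col = 0b1001000 = 72; 72 != 124 -> empty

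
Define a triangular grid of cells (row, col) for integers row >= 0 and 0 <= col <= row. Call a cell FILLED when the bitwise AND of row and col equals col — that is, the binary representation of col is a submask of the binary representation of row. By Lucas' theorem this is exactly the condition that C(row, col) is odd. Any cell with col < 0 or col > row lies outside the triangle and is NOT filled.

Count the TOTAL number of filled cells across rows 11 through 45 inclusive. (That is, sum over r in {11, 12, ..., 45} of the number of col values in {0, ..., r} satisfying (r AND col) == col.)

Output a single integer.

Answer: 320

Derivation:
r11=1011 pc3: +8 =8
r12=1100 pc2: +4 =12
r13=1101 pc3: +8 =20
r14=1110 pc3: +8 =28
r15=1111 pc4: +16 =44
r16=10000 pc1: +2 =46
r17=10001 pc2: +4 =50
r18=10010 pc2: +4 =54
r19=10011 pc3: +8 =62
r20=10100 pc2: +4 =66
r21=10101 pc3: +8 =74
r22=10110 pc3: +8 =82
r23=10111 pc4: +16 =98
r24=11000 pc2: +4 =102
r25=11001 pc3: +8 =110
r26=11010 pc3: +8 =118
r27=11011 pc4: +16 =134
r28=11100 pc3: +8 =142
r29=11101 pc4: +16 =158
r30=11110 pc4: +16 =174
r31=11111 pc5: +32 =206
r32=100000 pc1: +2 =208
r33=100001 pc2: +4 =212
r34=100010 pc2: +4 =216
r35=100011 pc3: +8 =224
r36=100100 pc2: +4 =228
r37=100101 pc3: +8 =236
r38=100110 pc3: +8 =244
r39=100111 pc4: +16 =260
r40=101000 pc2: +4 =264
r41=101001 pc3: +8 =272
r42=101010 pc3: +8 =280
r43=101011 pc4: +16 =296
r44=101100 pc3: +8 =304
r45=101101 pc4: +16 =320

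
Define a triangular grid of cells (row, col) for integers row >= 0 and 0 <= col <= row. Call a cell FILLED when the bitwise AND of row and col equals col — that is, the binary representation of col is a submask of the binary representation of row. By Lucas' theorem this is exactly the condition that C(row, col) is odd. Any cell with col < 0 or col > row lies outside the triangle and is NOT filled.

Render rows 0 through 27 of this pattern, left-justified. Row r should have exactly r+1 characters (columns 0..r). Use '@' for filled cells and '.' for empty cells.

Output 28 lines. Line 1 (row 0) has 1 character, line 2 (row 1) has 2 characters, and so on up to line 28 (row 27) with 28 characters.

r0=0: @
r1=1: @@
r2=10: @.@
r3=11: @@@@
r4=100: @...@
r5=101: @@..@@
r6=110: @.@.@.@
r7=111: @@@@@@@@
r8=1000: @.......@
r9=1001: @@......@@
r10=1010: @.@.....@.@
r11=1011: @@@@....@@@@
r12=1100: @...@...@...@
r13=1101: @@..@@..@@..@@
r14=1110: @.@.@.@.@.@.@.@
r15=1111: @@@@@@@@@@@@@@@@
r16=10000: @...............@
r17=10001: @@..............@@
r18=10010: @.@.............@.@
r19=10011: @@@@............@@@@
r20=10100: @...@...........@...@
r21=10101: @@..@@..........@@..@@
r22=10110: @.@.@.@.........@.@.@.@
r23=10111: @@@@@@@@........@@@@@@@@
r24=11000: @.......@.......@.......@
r25=11001: @@......@@......@@......@@
r26=11010: @.@.....@.@.....@.@.....@.@
r27=11011: @@@@....@@@@....@@@@....@@@@

Answer: @
@@
@.@
@@@@
@...@
@@..@@
@.@.@.@
@@@@@@@@
@.......@
@@......@@
@.@.....@.@
@@@@....@@@@
@...@...@...@
@@..@@..@@..@@
@.@.@.@.@.@.@.@
@@@@@@@@@@@@@@@@
@...............@
@@..............@@
@.@.............@.@
@@@@............@@@@
@...@...........@...@
@@..@@..........@@..@@
@.@.@.@.........@.@.@.@
@@@@@@@@........@@@@@@@@
@.......@.......@.......@
@@......@@......@@......@@
@.@.....@.@.....@.@.....@.@
@@@@....@@@@....@@@@....@@@@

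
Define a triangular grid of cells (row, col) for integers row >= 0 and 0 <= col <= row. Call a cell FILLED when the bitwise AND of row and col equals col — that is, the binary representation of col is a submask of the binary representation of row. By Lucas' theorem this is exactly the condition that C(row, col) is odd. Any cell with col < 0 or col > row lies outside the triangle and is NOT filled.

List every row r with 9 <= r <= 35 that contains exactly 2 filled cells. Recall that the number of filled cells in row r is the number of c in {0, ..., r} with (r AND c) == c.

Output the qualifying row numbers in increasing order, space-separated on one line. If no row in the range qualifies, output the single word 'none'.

Row r has 2^popcount(r) filled cells, so we need popcount(r) = log2(2) = 1.
Scan r = 9..35 and keep those with exactly 1 one-bits:
r=9=1001 popcount=2 -> skip
r=10=1010 popcount=2 -> skip
r=11=1011 popcount=3 -> skip
r=12=1100 popcount=2 -> skip
r=13=1101 popcount=3 -> skip
r=14=1110 popcount=3 -> skip
r=15=1111 popcount=4 -> skip
r=16=10000 popcount=1 -> KEEP
r=17=10001 popcount=2 -> skip
r=18=10010 popcount=2 -> skip
r=19=10011 popcount=3 -> skip
r=20=10100 popcount=2 -> skip
r=21=10101 popcount=3 -> skip
r=22=10110 popcount=3 -> skip
r=23=10111 popcount=4 -> skip
r=24=11000 popcount=2 -> skip
r=25=11001 popcount=3 -> skip
r=26=11010 popcount=3 -> skip
r=27=11011 popcount=4 -> skip
r=28=11100 popcount=3 -> skip
r=29=11101 popcount=4 -> skip
r=30=11110 popcount=4 -> skip
r=31=11111 popcount=5 -> skip
r=32=100000 popcount=1 -> KEEP
r=33=100001 popcount=2 -> skip
r=34=100010 popcount=2 -> skip
r=35=100011 popcount=3 -> skip
Kept rows: 16 32

Answer: 16 32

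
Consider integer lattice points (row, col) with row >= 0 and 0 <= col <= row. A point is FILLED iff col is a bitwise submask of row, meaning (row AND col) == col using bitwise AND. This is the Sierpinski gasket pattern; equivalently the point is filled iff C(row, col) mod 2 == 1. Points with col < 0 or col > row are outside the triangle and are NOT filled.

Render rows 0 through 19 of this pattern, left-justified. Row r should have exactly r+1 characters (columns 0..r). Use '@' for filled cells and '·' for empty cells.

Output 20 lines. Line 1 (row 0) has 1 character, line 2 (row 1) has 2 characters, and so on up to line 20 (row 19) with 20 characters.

Answer: @
@@
@·@
@@@@
@···@
@@··@@
@·@·@·@
@@@@@@@@
@·······@
@@······@@
@·@·····@·@
@@@@····@@@@
@···@···@···@
@@··@@··@@··@@
@·@·@·@·@·@·@·@
@@@@@@@@@@@@@@@@
@···············@
@@··············@@
@·@·············@·@
@@@@············@@@@

Derivation:
r0=0: @
r1=1: @@
r2=10: @·@
r3=11: @@@@
r4=100: @···@
r5=101: @@··@@
r6=110: @·@·@·@
r7=111: @@@@@@@@
r8=1000: @·······@
r9=1001: @@······@@
r10=1010: @·@·····@·@
r11=1011: @@@@····@@@@
r12=1100: @···@···@···@
r13=1101: @@··@@··@@··@@
r14=1110: @·@·@·@·@·@·@·@
r15=1111: @@@@@@@@@@@@@@@@
r16=10000: @···············@
r17=10001: @@··············@@
r18=10010: @·@·············@·@
r19=10011: @@@@············@@@@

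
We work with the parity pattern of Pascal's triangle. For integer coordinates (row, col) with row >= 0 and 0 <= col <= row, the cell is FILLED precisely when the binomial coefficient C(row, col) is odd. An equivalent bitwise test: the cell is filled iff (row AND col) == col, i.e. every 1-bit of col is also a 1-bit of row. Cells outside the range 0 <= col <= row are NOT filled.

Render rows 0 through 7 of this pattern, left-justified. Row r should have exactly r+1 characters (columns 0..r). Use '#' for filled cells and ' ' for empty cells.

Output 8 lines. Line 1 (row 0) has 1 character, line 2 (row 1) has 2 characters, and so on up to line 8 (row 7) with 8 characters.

Answer: #
##
# #
####
#   #
##  ##
# # # #
########

Derivation:
r0=0: #
r1=1: ##
r2=10: # #
r3=11: ####
r4=100: #   #
r5=101: ##  ##
r6=110: # # # #
r7=111: ########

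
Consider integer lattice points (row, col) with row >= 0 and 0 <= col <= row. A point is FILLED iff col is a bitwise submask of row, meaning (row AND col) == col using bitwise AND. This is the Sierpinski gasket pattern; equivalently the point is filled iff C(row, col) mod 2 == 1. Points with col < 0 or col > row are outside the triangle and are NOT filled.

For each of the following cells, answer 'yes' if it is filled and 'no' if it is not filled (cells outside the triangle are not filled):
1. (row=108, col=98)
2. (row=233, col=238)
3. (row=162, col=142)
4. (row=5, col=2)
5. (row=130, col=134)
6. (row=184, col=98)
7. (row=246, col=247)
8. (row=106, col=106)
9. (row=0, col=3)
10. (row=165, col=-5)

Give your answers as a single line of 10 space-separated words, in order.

(108,98): row=0b1101100, col=0b1100010, row AND col = 0b1100000 = 96; 96 != 98 -> empty
(233,238): col outside [0, 233] -> not filled
(162,142): row=0b10100010, col=0b10001110, row AND col = 0b10000010 = 130; 130 != 142 -> empty
(5,2): row=0b101, col=0b10, row AND col = 0b0 = 0; 0 != 2 -> empty
(130,134): col outside [0, 130] -> not filled
(184,98): row=0b10111000, col=0b1100010, row AND col = 0b100000 = 32; 32 != 98 -> empty
(246,247): col outside [0, 246] -> not filled
(106,106): row=0b1101010, col=0b1101010, row AND col = 0b1101010 = 106; 106 == 106 -> filled
(0,3): col outside [0, 0] -> not filled
(165,-5): col outside [0, 165] -> not filled

Answer: no no no no no no no yes no no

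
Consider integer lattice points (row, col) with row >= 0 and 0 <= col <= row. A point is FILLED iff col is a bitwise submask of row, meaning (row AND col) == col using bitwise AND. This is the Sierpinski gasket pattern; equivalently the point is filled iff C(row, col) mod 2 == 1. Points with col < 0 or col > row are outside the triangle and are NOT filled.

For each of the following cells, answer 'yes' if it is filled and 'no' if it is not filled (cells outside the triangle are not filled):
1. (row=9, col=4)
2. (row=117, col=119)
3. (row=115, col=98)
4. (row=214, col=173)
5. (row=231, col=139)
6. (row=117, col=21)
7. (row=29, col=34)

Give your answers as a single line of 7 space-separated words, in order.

Answer: no no yes no no yes no

Derivation:
(9,4): row=0b1001, col=0b100, row AND col = 0b0 = 0; 0 != 4 -> empty
(117,119): col outside [0, 117] -> not filled
(115,98): row=0b1110011, col=0b1100010, row AND col = 0b1100010 = 98; 98 == 98 -> filled
(214,173): row=0b11010110, col=0b10101101, row AND col = 0b10000100 = 132; 132 != 173 -> empty
(231,139): row=0b11100111, col=0b10001011, row AND col = 0b10000011 = 131; 131 != 139 -> empty
(117,21): row=0b1110101, col=0b10101, row AND col = 0b10101 = 21; 21 == 21 -> filled
(29,34): col outside [0, 29] -> not filled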